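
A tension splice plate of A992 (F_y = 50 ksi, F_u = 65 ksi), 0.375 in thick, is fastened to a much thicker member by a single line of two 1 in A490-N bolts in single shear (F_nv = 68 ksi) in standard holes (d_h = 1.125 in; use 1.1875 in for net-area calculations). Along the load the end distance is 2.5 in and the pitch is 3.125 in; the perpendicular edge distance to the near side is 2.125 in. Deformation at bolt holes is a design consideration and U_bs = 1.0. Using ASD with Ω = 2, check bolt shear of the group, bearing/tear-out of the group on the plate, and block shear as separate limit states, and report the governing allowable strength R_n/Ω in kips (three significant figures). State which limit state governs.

Bolt shear: A_b = π·1²/4 = 0.7854 in²; R_n = 68 × 0.7854 × 2 × 1 = 106.8 kips → 106.8 / 2 = 53.4 kips.
Bearing: edge l_c = 1.938, r_n = 56.67 kips; interior l_c = 2, r_n = 58.5 kips; R_n = 56.67 + 1·58.5 = 115.2 kips → 57.6 kips.
Block shear: A_gv = 2.109, A_nv = 1.441, A_nt = 0.5742 in²; R_n = min(0.6F_uA_nv, 0.6F_yA_gv) + U_bs·F_u·A_nt = 93.54 kips → 46.8 kips.
Block shear governs: 46.8 kips.

46.8 kips (block shear governs)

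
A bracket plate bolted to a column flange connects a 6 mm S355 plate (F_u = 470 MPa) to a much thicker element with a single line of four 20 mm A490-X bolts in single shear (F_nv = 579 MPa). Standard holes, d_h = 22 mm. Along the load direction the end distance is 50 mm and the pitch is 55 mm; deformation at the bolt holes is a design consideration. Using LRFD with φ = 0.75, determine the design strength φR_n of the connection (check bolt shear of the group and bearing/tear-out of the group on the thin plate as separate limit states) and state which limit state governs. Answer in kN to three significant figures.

Bolt shear: A_b = π·20²/4 = 314.2 mm²; R_n = 579 × 314.2 × 4 × 1 / 1000 = 727.6 kN → 0.75 × 727.6 = 546 kN.
Bearing (1.2 l_c t F_u ≤ 2.4 d t F_u): upper limit = 2.4·20·6·470 / 1000 = 135.4 kN.
  Edge l_c = 50 − 22/2 = 39 → r_n = 132 kN; interior l_c = 55 − 22 = 33 → r_n = 111.7 kN.
  R_n,bearing = 1·132 + 3·111.7 = 467 kN → 0.75 × 467 = 350 kN.
Bearing governs: 350 kN.

350 kN (bearing governs)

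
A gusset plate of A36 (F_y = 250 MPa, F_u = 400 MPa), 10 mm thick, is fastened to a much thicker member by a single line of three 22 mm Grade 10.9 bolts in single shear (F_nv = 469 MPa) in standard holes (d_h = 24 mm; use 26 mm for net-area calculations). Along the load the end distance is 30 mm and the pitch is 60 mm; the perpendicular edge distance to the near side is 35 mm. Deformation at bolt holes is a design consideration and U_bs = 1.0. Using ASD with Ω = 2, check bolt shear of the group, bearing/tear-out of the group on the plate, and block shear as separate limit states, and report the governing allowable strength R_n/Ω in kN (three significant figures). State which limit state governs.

Bolt shear: A_b = π·22²/4 = 380.1 mm²; R_n = 469 × 380.1 × 3 × 1 / 1000 = 534.8 kN → 534.8 / 2 = 267 kN.
Bearing: edge l_c = 18, r_n = 86.4 kN; interior l_c = 36, r_n = 172.8 kN; R_n = 86.4 + 2·172.8 = 432 kN → 216 kN.
Block shear: A_gv = 1500, A_nv = 850, A_nt = 220 mm²; R_n = min(0.6F_uA_nv, 0.6F_yA_gv) + U_bs·F_u·A_nt = 292 kN → 146 kN.
Block shear governs: 146 kN.

146 kN (block shear governs)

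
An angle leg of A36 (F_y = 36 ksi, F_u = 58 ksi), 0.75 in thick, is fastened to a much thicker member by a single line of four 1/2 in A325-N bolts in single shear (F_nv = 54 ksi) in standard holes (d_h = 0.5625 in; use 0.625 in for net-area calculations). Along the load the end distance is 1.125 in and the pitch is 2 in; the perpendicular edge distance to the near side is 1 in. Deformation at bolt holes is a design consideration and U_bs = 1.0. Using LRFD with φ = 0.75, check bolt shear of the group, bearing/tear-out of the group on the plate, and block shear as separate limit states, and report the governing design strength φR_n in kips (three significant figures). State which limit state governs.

31.8 kips (bolt shear governs)

Bolt shear: A_b = π·0.5²/4 = 0.1963 in²; R_n = 54 × 0.1963 × 4 × 1 = 42.41 kips → 0.75 × 42.41 = 31.8 kips.
Bearing: edge l_c = 0.8438, r_n = 44.04 kips; interior l_c = 1.438, r_n = 52.2 kips; R_n = 44.04 + 3·52.2 = 200.6 kips → 150 kips.
Block shear: A_gv = 5.344, A_nv = 3.703, A_nt = 0.5156 in²; R_n = min(0.6F_uA_nv, 0.6F_yA_gv) + U_bs·F_u·A_nt = 145.3 kips → 109 kips.
Bolt shear governs: 31.8 kips.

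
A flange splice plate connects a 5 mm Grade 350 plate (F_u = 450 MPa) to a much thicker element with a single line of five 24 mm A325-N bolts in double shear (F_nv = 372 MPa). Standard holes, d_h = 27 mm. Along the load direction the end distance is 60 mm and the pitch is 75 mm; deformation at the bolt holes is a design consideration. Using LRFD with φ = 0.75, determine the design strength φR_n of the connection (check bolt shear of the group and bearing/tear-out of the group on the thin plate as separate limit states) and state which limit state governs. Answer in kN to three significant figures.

Bolt shear: A_b = π·24²/4 = 452.4 mm²; R_n = 372 × 452.4 × 5 × 2 / 1000 = 1683 kN → 0.75 × 1683 = 1260 kN.
Bearing (1.2 l_c t F_u ≤ 2.4 d t F_u): upper limit = 2.4·24·5·450 / 1000 = 129.6 kN.
  Edge l_c = 60 − 27/2 = 46.5 → r_n = 125.5 kN; interior l_c = 75 − 27 = 48 → r_n = 129.6 kN.
  R_n,bearing = 1·125.5 + 4·129.6 = 643.9 kN → 0.75 × 643.9 = 483 kN.
Bearing governs: 483 kN.

483 kN (bearing governs)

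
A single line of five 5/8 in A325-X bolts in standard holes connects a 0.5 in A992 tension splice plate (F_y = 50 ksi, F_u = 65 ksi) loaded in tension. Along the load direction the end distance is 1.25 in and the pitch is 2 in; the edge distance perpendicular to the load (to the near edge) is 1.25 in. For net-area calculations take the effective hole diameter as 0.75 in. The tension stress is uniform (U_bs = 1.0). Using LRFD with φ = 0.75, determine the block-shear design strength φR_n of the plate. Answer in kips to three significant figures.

Shear plane L_v = 1.25 + 4·2 = 9.25 in; A_gv = 9.25 × 0.5 = 4.625 in².
A_nv = (9.25 − 4.5·0.75) × 0.5 = 2.938 in².
A_nt = (1.25 − 0.5·0.75) × 0.5 = 0.4375 in².
0.6 F_u A_nv = 114.6 kips; 0.6 F_y A_gv = 138.8 kips → shear rupture governs the shear term.
R_n = 114.6 + 1.0 × 65 × 0.4375 = 143 kips.
Design strength φR_n = 0.75 × 143 = 107 kips.

107 kips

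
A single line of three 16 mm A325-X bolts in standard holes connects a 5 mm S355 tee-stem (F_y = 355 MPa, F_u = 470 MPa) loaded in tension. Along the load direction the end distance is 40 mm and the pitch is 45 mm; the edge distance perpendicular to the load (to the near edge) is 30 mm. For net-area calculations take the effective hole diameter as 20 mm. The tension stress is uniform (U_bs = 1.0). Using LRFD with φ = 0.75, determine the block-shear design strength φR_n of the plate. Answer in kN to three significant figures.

120 kN

Shear plane L_v = 40 + 2·45 = 130 mm; A_gv = 130 × 5 = 650 mm².
A_nv = (130 − 2.5·20) × 5 = 400 mm².
A_nt = (30 − 0.5·20) × 5 = 100 mm².
0.6 F_u A_nv = 112.8 kN; 0.6 F_y A_gv = 138.5 kN → shear rupture governs the shear term.
R_n = 112.8 + 1.0 × 470 × 100 / 1000 = 159.8 kN.
Design strength φR_n = 0.75 × 159.8 = 120 kN.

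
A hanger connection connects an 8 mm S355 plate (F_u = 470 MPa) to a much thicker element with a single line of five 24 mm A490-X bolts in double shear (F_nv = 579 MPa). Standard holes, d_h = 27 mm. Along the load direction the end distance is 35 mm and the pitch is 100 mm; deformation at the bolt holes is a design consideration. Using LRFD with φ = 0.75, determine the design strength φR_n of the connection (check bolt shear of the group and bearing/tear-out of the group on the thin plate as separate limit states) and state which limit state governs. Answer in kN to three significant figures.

722 kN (bearing governs)

Bolt shear: A_b = π·24²/4 = 452.4 mm²; R_n = 579 × 452.4 × 5 × 2 / 1000 = 2619 kN → 0.75 × 2619 = 1960 kN.
Bearing (1.2 l_c t F_u ≤ 2.4 d t F_u): upper limit = 2.4·24·8·470 / 1000 = 216.6 kN.
  Edge l_c = 35 − 27/2 = 21.5 → r_n = 97.01 kN; interior l_c = 100 − 27 = 73 → r_n = 216.6 kN.
  R_n,bearing = 1·97.01 + 4·216.6 = 963.3 kN → 0.75 × 963.3 = 722 kN.
Bearing governs: 722 kN.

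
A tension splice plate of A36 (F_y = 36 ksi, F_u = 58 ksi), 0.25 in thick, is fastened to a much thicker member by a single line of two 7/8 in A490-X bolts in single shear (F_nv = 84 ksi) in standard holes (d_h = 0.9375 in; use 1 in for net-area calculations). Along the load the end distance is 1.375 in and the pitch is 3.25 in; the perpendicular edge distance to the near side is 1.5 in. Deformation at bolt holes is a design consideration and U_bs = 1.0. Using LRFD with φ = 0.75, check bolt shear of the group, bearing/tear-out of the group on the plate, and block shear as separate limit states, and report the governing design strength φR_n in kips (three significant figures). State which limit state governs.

Bolt shear: A_b = π·0.875²/4 = 0.6013 in²; R_n = 84 × 0.6013 × 2 × 1 = 101 kips → 0.75 × 101 = 75.8 kips.
Bearing: edge l_c = 0.9062, r_n = 15.77 kips; interior l_c = 2.312, r_n = 30.45 kips; R_n = 15.77 + 1·30.45 = 46.22 kips → 34.7 kips.
Block shear: A_gv = 1.156, A_nv = 0.7812, A_nt = 0.25 in²; R_n = min(0.6F_uA_nv, 0.6F_yA_gv) + U_bs·F_u·A_nt = 39.47 kips → 29.6 kips.
Block shear governs: 29.6 kips.

29.6 kips (block shear governs)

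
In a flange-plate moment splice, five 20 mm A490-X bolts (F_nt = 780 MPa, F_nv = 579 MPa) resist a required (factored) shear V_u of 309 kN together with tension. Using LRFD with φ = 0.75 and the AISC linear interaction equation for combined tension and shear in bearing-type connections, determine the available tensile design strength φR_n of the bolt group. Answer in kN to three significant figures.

A_b = π·20²/4 = 314.2 mm²; f_rv = 309 × 1000 / (5 × 314.2) = 196.7 MPa.
F'_nt = 1.3 F_nt − (F_nt / φF_nv) f_rv = 1.3·780 − (780/(0.75·579))·196.7 = 660.7 MPa, capped at F_nt → F'_nt = 660.7 MPa.
R_n = F'_nt · A_b · n = 660.7 × 314.2 × 5 / 1000 = 1038 kN.
Design strength φR_n = 0.75 × 1038 = 778 kN.

778 kN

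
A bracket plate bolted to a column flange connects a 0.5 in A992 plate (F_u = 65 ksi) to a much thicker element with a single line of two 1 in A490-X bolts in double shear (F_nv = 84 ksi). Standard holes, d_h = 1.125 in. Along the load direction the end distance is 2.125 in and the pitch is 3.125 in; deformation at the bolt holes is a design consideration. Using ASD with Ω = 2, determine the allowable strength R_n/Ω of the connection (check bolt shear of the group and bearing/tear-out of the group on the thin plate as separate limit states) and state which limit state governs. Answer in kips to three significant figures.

Bolt shear: A_b = π·1²/4 = 0.7854 in²; R_n = 84 × 0.7854 × 2 × 2 = 263.9 kips → 263.9 / 2 = 132 kips.
Bearing (1.2 l_c t F_u ≤ 2.4 d t F_u): upper limit = 2.4·1·0.5·65 = 78 kips.
  Edge l_c = 2.125 − 1.125/2 = 1.562 → r_n = 60.94 kips; interior l_c = 3.125 − 1.125 = 2 → r_n = 78 kips.
  R_n,bearing = 1·60.94 + 1·78 = 138.9 kips → 138.9 / 2 = 69.5 kips.
Bearing governs: 69.5 kips.

69.5 kips (bearing governs)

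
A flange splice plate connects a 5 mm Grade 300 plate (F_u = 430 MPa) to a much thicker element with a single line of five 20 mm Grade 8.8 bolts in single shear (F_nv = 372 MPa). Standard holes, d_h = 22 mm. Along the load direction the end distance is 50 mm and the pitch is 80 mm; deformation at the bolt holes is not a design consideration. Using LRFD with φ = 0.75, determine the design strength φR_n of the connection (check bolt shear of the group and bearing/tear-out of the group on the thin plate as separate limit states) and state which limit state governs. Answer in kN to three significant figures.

Bolt shear: A_b = π·20²/4 = 314.2 mm²; R_n = 372 × 314.2 × 5 × 1 / 1000 = 584.3 kN → 0.75 × 584.3 = 438 kN.
Bearing (1.5 l_c t F_u ≤ 3.0 d t F_u): upper limit = 3.0·20·5·430 / 1000 = 129 kN.
  Edge l_c = 50 − 22/2 = 39 → r_n = 125.8 kN; interior l_c = 80 − 22 = 58 → r_n = 129 kN.
  R_n,bearing = 1·125.8 + 4·129 = 641.8 kN → 0.75 × 641.8 = 481 kN.
Bolt shear governs: 438 kN.

438 kN (bolt shear governs)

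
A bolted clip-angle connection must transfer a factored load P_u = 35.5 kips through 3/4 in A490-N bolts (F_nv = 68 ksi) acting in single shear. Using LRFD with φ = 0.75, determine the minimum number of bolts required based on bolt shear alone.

2 bolts

A_b = π·0.75²/4 = 0.4418 in².
Per-bolt design strength φR_n = 0.75 × 68 × 0.4418 × 1 = 22.53 kips.
n ≥ 35.5 / 22.53 = 1.576 → use 2 bolts.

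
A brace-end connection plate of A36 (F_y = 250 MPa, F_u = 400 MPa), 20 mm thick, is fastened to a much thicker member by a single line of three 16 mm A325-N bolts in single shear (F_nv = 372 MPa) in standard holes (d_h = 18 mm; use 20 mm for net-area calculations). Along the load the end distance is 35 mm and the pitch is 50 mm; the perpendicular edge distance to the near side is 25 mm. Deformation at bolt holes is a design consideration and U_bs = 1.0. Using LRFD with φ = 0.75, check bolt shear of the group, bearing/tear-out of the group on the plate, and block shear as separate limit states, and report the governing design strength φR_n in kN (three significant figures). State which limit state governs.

Bolt shear: A_b = π·16²/4 = 201.1 mm²; R_n = 372 × 201.1 × 3 × 1 / 1000 = 224.4 kN → 0.75 × 224.4 = 168 kN.
Bearing: edge l_c = 26, r_n = 249.6 kN; interior l_c = 32, r_n = 307.2 kN; R_n = 249.6 + 2·307.2 = 864 kN → 648 kN.
Block shear: A_gv = 2700, A_nv = 1700, A_nt = 300 mm²; R_n = min(0.6F_uA_nv, 0.6F_yA_gv) + U_bs·F_u·A_nt = 525 kN → 394 kN.
Bolt shear governs: 168 kN.

168 kN (bolt shear governs)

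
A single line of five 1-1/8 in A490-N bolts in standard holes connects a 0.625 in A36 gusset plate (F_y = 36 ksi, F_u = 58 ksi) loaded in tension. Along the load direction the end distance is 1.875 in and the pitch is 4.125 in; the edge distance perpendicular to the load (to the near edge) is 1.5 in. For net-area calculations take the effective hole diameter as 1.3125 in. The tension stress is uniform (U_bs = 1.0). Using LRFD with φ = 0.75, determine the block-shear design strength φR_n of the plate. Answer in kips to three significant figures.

209 kips

Shear plane L_v = 1.875 + 4·4.125 = 18.38 in; A_gv = 18.38 × 0.625 = 11.48 in².
A_nv = (18.38 − 4.5·1.3125) × 0.625 = 7.793 in².
A_nt = (1.5 − 0.5·1.3125) × 0.625 = 0.5273 in².
0.6 F_u A_nv = 271.2 kips; 0.6 F_y A_gv = 248.1 kips → shear yielding governs the shear term.
R_n = 248.1 + 1.0 × 58 × 0.5273 = 278.6 kips.
Design strength φR_n = 0.75 × 278.6 = 209 kips.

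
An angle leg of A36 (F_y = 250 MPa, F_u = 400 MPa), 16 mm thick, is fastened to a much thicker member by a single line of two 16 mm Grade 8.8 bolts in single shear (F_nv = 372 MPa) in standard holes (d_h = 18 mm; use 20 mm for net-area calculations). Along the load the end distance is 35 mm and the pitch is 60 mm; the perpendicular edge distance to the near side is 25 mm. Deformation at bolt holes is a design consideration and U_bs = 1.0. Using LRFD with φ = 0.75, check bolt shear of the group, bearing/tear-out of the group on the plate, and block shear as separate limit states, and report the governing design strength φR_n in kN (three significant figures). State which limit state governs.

112 kN (bolt shear governs)

Bolt shear: A_b = π·16²/4 = 201.1 mm²; R_n = 372 × 201.1 × 2 × 1 / 1000 = 149.6 kN → 0.75 × 149.6 = 112 kN.
Bearing: edge l_c = 26, r_n = 199.7 kN; interior l_c = 42, r_n = 245.8 kN; R_n = 199.7 + 1·245.8 = 445.4 kN → 334 kN.
Block shear: A_gv = 1520, A_nv = 1040, A_nt = 240 mm²; R_n = min(0.6F_uA_nv, 0.6F_yA_gv) + U_bs·F_u·A_nt = 324 kN → 243 kN.
Bolt shear governs: 112 kN.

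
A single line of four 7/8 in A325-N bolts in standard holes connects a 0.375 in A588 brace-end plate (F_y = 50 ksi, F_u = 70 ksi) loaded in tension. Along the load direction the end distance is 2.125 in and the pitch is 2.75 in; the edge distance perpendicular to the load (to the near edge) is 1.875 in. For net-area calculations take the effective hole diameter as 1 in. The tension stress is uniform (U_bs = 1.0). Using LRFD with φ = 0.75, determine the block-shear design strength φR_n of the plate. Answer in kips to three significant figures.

Shear plane L_v = 2.125 + 3·2.75 = 10.38 in; A_gv = 10.38 × 0.375 = 3.891 in².
A_nv = (10.38 − 3.5·1) × 0.375 = 2.578 in².
A_nt = (1.875 − 0.5·1) × 0.375 = 0.5156 in².
0.6 F_u A_nv = 108.3 kips; 0.6 F_y A_gv = 116.7 kips → shear rupture governs the shear term.
R_n = 108.3 + 1.0 × 70 × 0.5156 = 144.4 kips.
Design strength φR_n = 0.75 × 144.4 = 108 kips.

108 kips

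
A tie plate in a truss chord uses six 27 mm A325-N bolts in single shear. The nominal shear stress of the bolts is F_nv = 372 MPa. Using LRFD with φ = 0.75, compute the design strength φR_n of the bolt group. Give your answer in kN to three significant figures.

958 kN

A_b = π × 27² / 4 = 572.6 mm².
R_n = F_nv · A_b · n · n_s = 372 × 572.6 × 6 × 1 / 1000 = 1278 kN.
Design strength φR_n = 0.75 × 1278 = 958 kN.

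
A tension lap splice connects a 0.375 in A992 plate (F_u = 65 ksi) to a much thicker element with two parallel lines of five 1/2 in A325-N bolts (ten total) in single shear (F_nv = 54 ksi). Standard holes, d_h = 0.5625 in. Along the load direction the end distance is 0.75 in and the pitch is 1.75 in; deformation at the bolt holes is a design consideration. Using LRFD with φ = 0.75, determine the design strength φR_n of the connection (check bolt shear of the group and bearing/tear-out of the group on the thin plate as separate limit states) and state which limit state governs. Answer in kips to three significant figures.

79.5 kips (bolt shear governs)

Bolt shear: A_b = π·0.5²/4 = 0.1963 in²; R_n = 54 × 0.1963 × 10 × 1 = 106 kips → 0.75 × 106 = 79.5 kips.
Bearing (1.2 l_c t F_u ≤ 2.4 d t F_u): upper limit = 2.4·0.5·0.375·65 = 29.25 kips.
  Edge l_c = 0.75 − 0.5625/2 = 0.4688 → r_n = 13.71 kips; interior l_c = 1.75 − 0.5625 = 1.188 → r_n = 29.25 kips.
  R_n,bearing = 2·13.71 + 8·29.25 = 261.4 kips → 0.75 × 261.4 = 196 kips.
Bolt shear governs: 79.5 kips.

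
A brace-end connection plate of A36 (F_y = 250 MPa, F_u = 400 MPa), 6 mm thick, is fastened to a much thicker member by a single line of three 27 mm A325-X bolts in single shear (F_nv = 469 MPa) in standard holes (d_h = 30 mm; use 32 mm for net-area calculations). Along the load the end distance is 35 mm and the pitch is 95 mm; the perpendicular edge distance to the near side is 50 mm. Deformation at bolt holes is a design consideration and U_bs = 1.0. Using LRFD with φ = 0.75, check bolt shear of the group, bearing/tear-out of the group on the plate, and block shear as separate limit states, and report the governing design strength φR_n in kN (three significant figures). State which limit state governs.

213 kN (block shear governs)

Bolt shear: A_b = π·27²/4 = 572.6 mm²; R_n = 469 × 572.6 × 3 × 1 / 1000 = 805.6 kN → 0.75 × 805.6 = 604 kN.
Bearing: edge l_c = 20, r_n = 57.6 kN; interior l_c = 65, r_n = 155.5 kN; R_n = 57.6 + 2·155.5 = 368.6 kN → 276 kN.
Block shear: A_gv = 1350, A_nv = 870, A_nt = 204 mm²; R_n = min(0.6F_uA_nv, 0.6F_yA_gv) + U_bs·F_u·A_nt = 284.1 kN → 213 kN.
Block shear governs: 213 kN.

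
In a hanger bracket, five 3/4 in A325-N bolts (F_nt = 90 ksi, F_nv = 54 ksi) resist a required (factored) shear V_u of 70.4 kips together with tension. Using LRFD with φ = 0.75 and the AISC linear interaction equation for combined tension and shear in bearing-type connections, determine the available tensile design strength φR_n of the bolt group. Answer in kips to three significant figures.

A_b = π·0.75²/4 = 0.4418 in²; f_rv = 70.4 / (5 × 0.4418) = 31.87 ksi.
F'_nt = 1.3 F_nt − (F_nt / φF_nv) f_rv = 1.3·90 − (90/(0.75·54))·31.87 = 46.18 ksi, capped at F_nt → F'_nt = 46.18 ksi.
R_n = F'_nt · A_b · n = 46.18 × 0.4418 × 5 = 102 kips.
Design strength φR_n = 0.75 × 102 = 76.5 kips.

76.5 kips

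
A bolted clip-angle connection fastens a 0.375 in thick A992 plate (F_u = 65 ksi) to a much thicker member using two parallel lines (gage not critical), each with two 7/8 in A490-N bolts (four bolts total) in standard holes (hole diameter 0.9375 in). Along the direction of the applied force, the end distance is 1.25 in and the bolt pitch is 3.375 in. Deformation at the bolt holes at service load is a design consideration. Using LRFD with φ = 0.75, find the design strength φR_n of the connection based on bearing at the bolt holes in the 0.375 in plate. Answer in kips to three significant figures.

Per bolt r_n = 1.2 l_c t F_u ≤ 2.4 d t F_u; upper limit = 2.4 × 0.875 × 0.375 × 65 = 51.19 kips.
Edge bolt: l_c = 1.25 − 0.9375/2 = 0.7812 in → 1.2 × 0.7812 × 0.375 × 65 = 22.85 → r_n = 22.85 kips.
Interior bolts: l_c = 3.375 − 0.9375 = 2.438 in → 1.2 × 2.438 × 0.375 × 65 = 71.3 → r_n = 51.19 kips.
R_n = 2 × 22.85 + 2 × 51.19 = 148.1 kips.
Design strength φR_n = 0.75 × 148.1 = 111 kips.

111 kips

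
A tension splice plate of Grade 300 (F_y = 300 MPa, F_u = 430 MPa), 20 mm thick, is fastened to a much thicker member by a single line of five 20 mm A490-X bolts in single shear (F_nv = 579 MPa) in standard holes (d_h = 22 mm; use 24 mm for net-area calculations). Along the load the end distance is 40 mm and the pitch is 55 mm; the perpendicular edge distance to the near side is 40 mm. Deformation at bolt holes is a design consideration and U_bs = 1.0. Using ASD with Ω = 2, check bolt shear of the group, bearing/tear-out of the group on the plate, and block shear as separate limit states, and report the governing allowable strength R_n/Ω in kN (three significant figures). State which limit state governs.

455 kN (bolt shear governs)

Bolt shear: A_b = π·20²/4 = 314.2 mm²; R_n = 579 × 314.2 × 5 × 1 / 1000 = 909.5 kN → 909.5 / 2 = 455 kN.
Bearing: edge l_c = 29, r_n = 299.3 kN; interior l_c = 33, r_n = 340.6 kN; R_n = 299.3 + 4·340.6 = 1662 kN → 831 kN.
Block shear: A_gv = 5200, A_nv = 3040, A_nt = 560 mm²; R_n = min(0.6F_uA_nv, 0.6F_yA_gv) + U_bs·F_u·A_nt = 1025 kN → 513 kN.
Bolt shear governs: 455 kN.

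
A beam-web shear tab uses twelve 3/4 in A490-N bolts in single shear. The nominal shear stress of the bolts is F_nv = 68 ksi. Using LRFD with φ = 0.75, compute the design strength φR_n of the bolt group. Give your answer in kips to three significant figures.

270 kips

A_b = π × 0.75² / 4 = 0.4418 in².
R_n = F_nv · A_b · n · n_s = 68 × 0.4418 × 12 × 1 = 360.5 kips.
Design strength φR_n = 0.75 × 360.5 = 270 kips.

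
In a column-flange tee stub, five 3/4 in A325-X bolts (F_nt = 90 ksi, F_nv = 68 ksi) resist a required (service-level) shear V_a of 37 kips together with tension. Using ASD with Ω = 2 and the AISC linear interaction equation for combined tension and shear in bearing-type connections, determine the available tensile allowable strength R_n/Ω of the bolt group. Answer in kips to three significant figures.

A_b = π·0.75²/4 = 0.4418 in²; f_rv = 37 / (5 × 0.4418) = 16.75 ksi.
F'_nt = 1.3 F_nt − (Ω F_nt / F_nv) f_rv = 1.3·90 − (2·90/68)·16.75 = 72.66 ksi, capped at F_nt → F'_nt = 72.66 ksi.
R_n = F'_nt · A_b · n = 72.66 × 0.4418 × 5 = 160.5 kips.
Allowable strength R_n/Ω = 160.5 / 2 = 80.3 kips.

80.3 kips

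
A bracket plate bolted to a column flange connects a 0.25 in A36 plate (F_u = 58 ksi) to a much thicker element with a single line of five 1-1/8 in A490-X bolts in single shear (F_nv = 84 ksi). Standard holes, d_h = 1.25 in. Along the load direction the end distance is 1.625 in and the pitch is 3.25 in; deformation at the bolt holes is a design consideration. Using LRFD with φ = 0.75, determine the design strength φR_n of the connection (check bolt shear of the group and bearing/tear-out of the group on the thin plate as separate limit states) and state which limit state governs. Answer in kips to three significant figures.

Bolt shear: A_b = π·1.125²/4 = 0.994 in²; R_n = 84 × 0.994 × 5 × 1 = 417.5 kips → 0.75 × 417.5 = 313 kips.
Bearing (1.2 l_c t F_u ≤ 2.4 d t F_u): upper limit = 2.4·1.125·0.25·58 = 39.15 kips.
  Edge l_c = 1.625 − 1.25/2 = 1 → r_n = 17.4 kips; interior l_c = 3.25 − 1.25 = 2 → r_n = 34.8 kips.
  R_n,bearing = 1·17.4 + 4·34.8 = 156.6 kips → 0.75 × 156.6 = 117 kips.
Bearing governs: 117 kips.

117 kips (bearing governs)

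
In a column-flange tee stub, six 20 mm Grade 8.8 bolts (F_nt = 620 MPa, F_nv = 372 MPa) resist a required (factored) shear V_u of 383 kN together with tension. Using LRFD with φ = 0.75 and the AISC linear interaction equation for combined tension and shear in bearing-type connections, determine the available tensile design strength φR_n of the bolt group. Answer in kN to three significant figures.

A_b = π·20²/4 = 314.2 mm²; f_rv = 383 × 1000 / (6 × 314.2) = 203.2 MPa.
F'_nt = 1.3 F_nt − (F_nt / φF_nv) f_rv = 1.3·620 − (620/(0.75·372))·203.2 = 354.5 MPa, capped at F_nt → F'_nt = 354.5 MPa.
R_n = F'_nt · A_b · n = 354.5 × 314.2 × 6 / 1000 = 668.2 kN.
Design strength φR_n = 0.75 × 668.2 = 501 kN.

501 kN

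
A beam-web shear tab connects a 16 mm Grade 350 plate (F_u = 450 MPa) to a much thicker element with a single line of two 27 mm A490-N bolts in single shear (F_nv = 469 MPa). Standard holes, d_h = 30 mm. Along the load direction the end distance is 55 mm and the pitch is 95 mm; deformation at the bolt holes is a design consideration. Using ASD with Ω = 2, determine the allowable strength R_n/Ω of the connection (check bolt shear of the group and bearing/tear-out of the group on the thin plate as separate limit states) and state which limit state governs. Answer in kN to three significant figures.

269 kN (bolt shear governs)

Bolt shear: A_b = π·27²/4 = 572.6 mm²; R_n = 469 × 572.6 × 2 × 1 / 1000 = 537.1 kN → 537.1 / 2 = 269 kN.
Bearing (1.2 l_c t F_u ≤ 2.4 d t F_u): upper limit = 2.4·27·16·450 / 1000 = 466.6 kN.
  Edge l_c = 55 − 30/2 = 40 → r_n = 345.6 kN; interior l_c = 95 − 30 = 65 → r_n = 466.6 kN.
  R_n,bearing = 1·345.6 + 1·466.6 = 812.2 kN → 812.2 / 2 = 406 kN.
Bolt shear governs: 269 kN.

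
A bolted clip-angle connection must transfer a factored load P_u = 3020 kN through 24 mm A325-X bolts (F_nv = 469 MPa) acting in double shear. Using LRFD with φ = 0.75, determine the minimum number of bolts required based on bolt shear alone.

A_b = π·24²/4 = 452.4 mm².
Per-bolt design strength φR_n = 0.75 × 469 × 452.4 × 2 / 1000 = 318.3 kN.
n ≥ 3020 / 318.3 = 9.489 → use 10 bolts.

10 bolts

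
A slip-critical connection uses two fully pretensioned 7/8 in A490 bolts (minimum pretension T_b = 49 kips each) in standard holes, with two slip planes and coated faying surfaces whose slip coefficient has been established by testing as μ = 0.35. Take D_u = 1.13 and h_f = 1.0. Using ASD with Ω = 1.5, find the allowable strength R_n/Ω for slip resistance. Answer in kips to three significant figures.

51.7 kips

R_n = μ · D_u · h_f · T_b · n_s · n_b = 0.35 × 1.13 × 1.0 × 49 × 2 × 2 = 77.52 kips.
Allowable strength R_n/Ω = 77.52 / 1.5 = 51.7 kips.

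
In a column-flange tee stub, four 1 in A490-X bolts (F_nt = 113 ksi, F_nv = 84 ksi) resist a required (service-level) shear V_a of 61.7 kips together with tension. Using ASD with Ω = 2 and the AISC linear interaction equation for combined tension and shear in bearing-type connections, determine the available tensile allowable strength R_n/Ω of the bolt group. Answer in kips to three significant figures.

148 kips

A_b = π·1²/4 = 0.7854 in²; f_rv = 61.7 / (4 × 0.7854) = 19.64 ksi.
F'_nt = 1.3 F_nt − (Ω F_nt / F_nv) f_rv = 1.3·113 − (2·113/84)·19.64 = 94.06 ksi, capped at F_nt → F'_nt = 94.06 ksi.
R_n = F'_nt · A_b · n = 94.06 × 0.7854 × 4 = 295.5 kips.
Allowable strength R_n/Ω = 295.5 / 2 = 148 kips.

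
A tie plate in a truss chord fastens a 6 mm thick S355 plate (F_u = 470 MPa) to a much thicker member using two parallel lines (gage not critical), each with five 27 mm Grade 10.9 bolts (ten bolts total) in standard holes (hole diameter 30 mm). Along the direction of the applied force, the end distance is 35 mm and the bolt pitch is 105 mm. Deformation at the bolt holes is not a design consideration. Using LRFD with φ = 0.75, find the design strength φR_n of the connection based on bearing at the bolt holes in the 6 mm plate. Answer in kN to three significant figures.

Per bolt r_n = 1.5 l_c t F_u ≤ 3.0 d t F_u; upper limit = 3.0 × 27 × 6 × 470 / 1000 = 228.4 kN.
Edge bolt: l_c = 35 − 30/2 = 20 mm → 1.5 × 20 × 6 × 470 / 1000 = 84.6 → r_n = 84.6 kN.
Interior bolts: l_c = 105 − 30 = 75 mm → 1.5 × 75 × 6 × 470 / 1000 = 317.2 → r_n = 228.4 kN.
R_n = 2 × 84.6 + 8 × 228.4 = 1997 kN.
Design strength φR_n = 0.75 × 1997 = 1500 kN.

1500 kN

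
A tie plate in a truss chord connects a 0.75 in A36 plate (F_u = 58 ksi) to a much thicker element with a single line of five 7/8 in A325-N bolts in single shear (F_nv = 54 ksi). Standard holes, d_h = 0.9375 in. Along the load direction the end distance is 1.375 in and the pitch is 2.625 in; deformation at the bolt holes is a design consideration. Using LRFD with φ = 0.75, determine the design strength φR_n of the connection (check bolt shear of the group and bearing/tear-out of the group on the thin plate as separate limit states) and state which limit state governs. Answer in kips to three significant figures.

122 kips (bolt shear governs)

Bolt shear: A_b = π·0.875²/4 = 0.6013 in²; R_n = 54 × 0.6013 × 5 × 1 = 162.4 kips → 0.75 × 162.4 = 122 kips.
Bearing (1.2 l_c t F_u ≤ 2.4 d t F_u): upper limit = 2.4·0.875·0.75·58 = 91.35 kips.
  Edge l_c = 1.375 − 0.9375/2 = 0.9062 → r_n = 47.31 kips; interior l_c = 2.625 − 0.9375 = 1.688 → r_n = 88.09 kips.
  R_n,bearing = 1·47.31 + 4·88.09 = 399.7 kips → 0.75 × 399.7 = 300 kips.
Bolt shear governs: 122 kips.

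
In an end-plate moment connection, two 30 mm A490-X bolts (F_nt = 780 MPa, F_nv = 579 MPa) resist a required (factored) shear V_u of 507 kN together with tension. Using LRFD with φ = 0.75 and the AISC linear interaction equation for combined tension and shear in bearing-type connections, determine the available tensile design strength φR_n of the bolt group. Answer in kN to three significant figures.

A_b = π·30²/4 = 706.9 mm²; f_rv = 507 × 1000 / (2 × 706.9) = 358.6 MPa.
F'_nt = 1.3 F_nt − (F_nt / φF_nv) f_rv = 1.3·780 − (780/(0.75·579))·358.6 = 369.8 MPa, capped at F_nt → F'_nt = 369.8 MPa.
R_n = F'_nt · A_b · n = 369.8 × 706.9 × 2 / 1000 = 522.8 kN.
Design strength φR_n = 0.75 × 522.8 = 392 kN.

392 kN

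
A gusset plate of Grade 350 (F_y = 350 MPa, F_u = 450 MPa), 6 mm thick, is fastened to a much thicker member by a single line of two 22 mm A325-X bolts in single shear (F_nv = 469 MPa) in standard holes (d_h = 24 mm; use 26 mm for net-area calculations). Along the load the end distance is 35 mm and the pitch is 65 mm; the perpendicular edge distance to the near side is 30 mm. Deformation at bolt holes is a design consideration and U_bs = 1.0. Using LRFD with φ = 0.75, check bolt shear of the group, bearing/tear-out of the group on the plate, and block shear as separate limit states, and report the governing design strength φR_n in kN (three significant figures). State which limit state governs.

Bolt shear: A_b = π·22²/4 = 380.1 mm²; R_n = 469 × 380.1 × 2 × 1 / 1000 = 356.6 kN → 0.75 × 356.6 = 267 kN.
Bearing: edge l_c = 23, r_n = 74.52 kN; interior l_c = 41, r_n = 132.8 kN; R_n = 74.52 + 1·132.8 = 207.4 kN → 156 kN.
Block shear: A_gv = 600, A_nv = 366, A_nt = 102 mm²; R_n = min(0.6F_uA_nv, 0.6F_yA_gv) + U_bs·F_u·A_nt = 144.7 kN → 109 kN.
Block shear governs: 109 kN.

109 kN (block shear governs)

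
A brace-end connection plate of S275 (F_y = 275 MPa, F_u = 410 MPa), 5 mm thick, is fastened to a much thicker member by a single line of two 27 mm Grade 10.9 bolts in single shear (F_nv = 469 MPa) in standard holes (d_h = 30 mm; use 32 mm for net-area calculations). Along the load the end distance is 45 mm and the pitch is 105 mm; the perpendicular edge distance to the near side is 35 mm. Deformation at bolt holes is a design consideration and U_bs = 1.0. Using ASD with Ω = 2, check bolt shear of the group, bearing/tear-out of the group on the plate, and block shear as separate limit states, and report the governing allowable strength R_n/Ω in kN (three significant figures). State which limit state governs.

81.4 kN (block shear governs)

Bolt shear: A_b = π·27²/4 = 572.6 mm²; R_n = 469 × 572.6 × 2 × 1 / 1000 = 537.1 kN → 537.1 / 2 = 269 kN.
Bearing: edge l_c = 30, r_n = 73.8 kN; interior l_c = 75, r_n = 132.8 kN; R_n = 73.8 + 1·132.8 = 206.6 kN → 103 kN.
Block shear: A_gv = 750, A_nv = 510, A_nt = 95 mm²; R_n = min(0.6F_uA_nv, 0.6F_yA_gv) + U_bs·F_u·A_nt = 162.7 kN → 81.4 kN.
Block shear governs: 81.4 kN.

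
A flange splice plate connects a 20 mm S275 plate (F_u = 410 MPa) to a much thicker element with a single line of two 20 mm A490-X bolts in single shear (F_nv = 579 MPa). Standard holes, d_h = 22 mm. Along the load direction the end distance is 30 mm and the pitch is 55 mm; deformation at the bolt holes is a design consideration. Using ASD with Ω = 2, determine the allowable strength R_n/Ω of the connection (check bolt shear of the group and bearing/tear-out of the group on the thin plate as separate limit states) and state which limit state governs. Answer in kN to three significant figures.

Bolt shear: A_b = π·20²/4 = 314.2 mm²; R_n = 579 × 314.2 × 2 × 1 / 1000 = 363.8 kN → 363.8 / 2 = 182 kN.
Bearing (1.2 l_c t F_u ≤ 2.4 d t F_u): upper limit = 2.4·20·20·410 / 1000 = 393.6 kN.
  Edge l_c = 30 − 22/2 = 19 → r_n = 187 kN; interior l_c = 55 − 22 = 33 → r_n = 324.7 kN.
  R_n,bearing = 1·187 + 1·324.7 = 511.7 kN → 511.7 / 2 = 256 kN.
Bolt shear governs: 182 kN.

182 kN (bolt shear governs)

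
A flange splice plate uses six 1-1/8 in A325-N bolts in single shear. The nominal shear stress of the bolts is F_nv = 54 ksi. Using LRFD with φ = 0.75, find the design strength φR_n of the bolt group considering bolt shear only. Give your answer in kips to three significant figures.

A_b = π × 1.125² / 4 = 0.994 in².
R_n = F_nv · A_b · n · n_s = 54 × 0.994 × 6 × 1 = 322.1 kips.
Design strength φR_n = 0.75 × 322.1 = 242 kips.

242 kips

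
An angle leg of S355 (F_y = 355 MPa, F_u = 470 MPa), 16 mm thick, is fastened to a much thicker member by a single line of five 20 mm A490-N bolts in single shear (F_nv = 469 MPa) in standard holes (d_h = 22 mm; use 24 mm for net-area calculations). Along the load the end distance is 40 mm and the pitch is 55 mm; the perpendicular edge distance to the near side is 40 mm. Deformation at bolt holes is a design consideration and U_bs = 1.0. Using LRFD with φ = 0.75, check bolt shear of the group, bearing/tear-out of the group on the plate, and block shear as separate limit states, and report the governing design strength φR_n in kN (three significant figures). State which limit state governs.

Bolt shear: A_b = π·20²/4 = 314.2 mm²; R_n = 469 × 314.2 × 5 × 1 / 1000 = 736.7 kN → 0.75 × 736.7 = 553 kN.
Bearing: edge l_c = 29, r_n = 261.7 kN; interior l_c = 33, r_n = 297.8 kN; R_n = 261.7 + 4·297.8 = 1453 kN → 1090 kN.
Block shear: A_gv = 4160, A_nv = 2432, A_nt = 448 mm²; R_n = min(0.6F_uA_nv, 0.6F_yA_gv) + U_bs·F_u·A_nt = 896.4 kN → 672 kN.
Bolt shear governs: 553 kN.

553 kN (bolt shear governs)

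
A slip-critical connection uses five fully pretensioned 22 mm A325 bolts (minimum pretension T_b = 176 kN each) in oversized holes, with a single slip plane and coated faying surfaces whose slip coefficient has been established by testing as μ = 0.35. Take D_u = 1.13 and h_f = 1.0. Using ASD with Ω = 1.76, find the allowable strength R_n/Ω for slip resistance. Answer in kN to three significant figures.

198 kN

R_n = μ · D_u · h_f · T_b · n_s · n_b = 0.35 × 1.13 × 1.0 × 176 × 1 × 5 = 348 kN.
Allowable strength R_n/Ω = 348 / 1.76 = 198 kN.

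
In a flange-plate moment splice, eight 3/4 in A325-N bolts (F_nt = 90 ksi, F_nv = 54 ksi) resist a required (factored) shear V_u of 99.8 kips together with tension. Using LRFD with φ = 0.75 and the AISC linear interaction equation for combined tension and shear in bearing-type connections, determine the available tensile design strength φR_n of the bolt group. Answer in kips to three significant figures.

A_b = π·0.75²/4 = 0.4418 in²; f_rv = 99.8 / (8 × 0.4418) = 28.24 ksi.
F'_nt = 1.3 F_nt − (F_nt / φF_nv) f_rv = 1.3·90 − (90/(0.75·54))·28.24 = 54.25 ksi, capped at F_nt → F'_nt = 54.25 ksi.
R_n = F'_nt · A_b · n = 54.25 × 0.4418 × 8 = 191.7 kips.
Design strength φR_n = 0.75 × 191.7 = 144 kips.

144 kips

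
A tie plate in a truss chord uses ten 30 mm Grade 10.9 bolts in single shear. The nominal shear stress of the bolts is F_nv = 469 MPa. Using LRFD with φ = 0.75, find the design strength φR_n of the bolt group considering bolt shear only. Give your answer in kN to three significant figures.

2490 kN

A_b = π × 30² / 4 = 706.9 mm².
R_n = F_nv · A_b · n · n_s = 469 × 706.9 × 10 × 1 / 1000 = 3315 kN.
Design strength φR_n = 0.75 × 3315 = 2490 kN.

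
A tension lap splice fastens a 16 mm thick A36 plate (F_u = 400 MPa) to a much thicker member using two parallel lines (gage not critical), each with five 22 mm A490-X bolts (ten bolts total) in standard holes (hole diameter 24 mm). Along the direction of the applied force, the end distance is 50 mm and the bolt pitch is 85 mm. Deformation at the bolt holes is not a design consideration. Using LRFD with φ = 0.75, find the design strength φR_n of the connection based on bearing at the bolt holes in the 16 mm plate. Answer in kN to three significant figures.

Per bolt r_n = 1.5 l_c t F_u ≤ 3.0 d t F_u; upper limit = 3.0 × 22 × 16 × 400 / 1000 = 422.4 kN.
Edge bolt: l_c = 50 − 24/2 = 38 mm → 1.5 × 38 × 16 × 400 / 1000 = 364.8 → r_n = 364.8 kN.
Interior bolts: l_c = 85 − 24 = 61 mm → 1.5 × 61 × 16 × 400 / 1000 = 585.6 → r_n = 422.4 kN.
R_n = 2 × 364.8 + 8 × 422.4 = 4109 kN.
Design strength φR_n = 0.75 × 4109 = 3080 kN.

3080 kN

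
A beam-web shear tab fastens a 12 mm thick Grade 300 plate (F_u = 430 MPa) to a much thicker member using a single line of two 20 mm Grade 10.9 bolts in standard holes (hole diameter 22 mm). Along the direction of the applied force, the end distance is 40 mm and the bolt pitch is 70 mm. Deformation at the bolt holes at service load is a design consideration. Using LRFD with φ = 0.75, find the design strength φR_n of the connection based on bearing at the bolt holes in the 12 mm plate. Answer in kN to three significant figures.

320 kN

Per bolt r_n = 1.2 l_c t F_u ≤ 2.4 d t F_u; upper limit = 2.4 × 20 × 12 × 430 / 1000 = 247.7 kN.
Edge bolt: l_c = 40 − 22/2 = 29 mm → 1.2 × 29 × 12 × 430 / 1000 = 179.6 → r_n = 179.6 kN.
Interior bolts: l_c = 70 − 22 = 48 mm → 1.2 × 48 × 12 × 430 / 1000 = 297.2 → r_n = 247.7 kN.
R_n = 1 × 179.6 + 1 × 247.7 = 427.2 kN.
Design strength φR_n = 0.75 × 427.2 = 320 kN.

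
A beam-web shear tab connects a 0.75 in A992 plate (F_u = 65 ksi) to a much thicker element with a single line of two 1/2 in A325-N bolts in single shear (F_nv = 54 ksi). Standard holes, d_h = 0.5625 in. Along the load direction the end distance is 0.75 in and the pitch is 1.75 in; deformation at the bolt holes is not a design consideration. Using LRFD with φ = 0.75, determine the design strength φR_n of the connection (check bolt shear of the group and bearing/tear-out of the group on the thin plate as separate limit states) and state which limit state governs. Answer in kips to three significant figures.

Bolt shear: A_b = π·0.5²/4 = 0.1963 in²; R_n = 54 × 0.1963 × 2 × 1 = 21.21 kips → 0.75 × 21.21 = 15.9 kips.
Bearing (1.5 l_c t F_u ≤ 3.0 d t F_u): upper limit = 3.0·0.5·0.75·65 = 73.12 kips.
  Edge l_c = 0.75 − 0.5625/2 = 0.4688 → r_n = 34.28 kips; interior l_c = 1.75 − 0.5625 = 1.188 → r_n = 73.12 kips.
  R_n,bearing = 1·34.28 + 1·73.12 = 107.4 kips → 0.75 × 107.4 = 80.6 kips.
Bolt shear governs: 15.9 kips.

15.9 kips (bolt shear governs)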